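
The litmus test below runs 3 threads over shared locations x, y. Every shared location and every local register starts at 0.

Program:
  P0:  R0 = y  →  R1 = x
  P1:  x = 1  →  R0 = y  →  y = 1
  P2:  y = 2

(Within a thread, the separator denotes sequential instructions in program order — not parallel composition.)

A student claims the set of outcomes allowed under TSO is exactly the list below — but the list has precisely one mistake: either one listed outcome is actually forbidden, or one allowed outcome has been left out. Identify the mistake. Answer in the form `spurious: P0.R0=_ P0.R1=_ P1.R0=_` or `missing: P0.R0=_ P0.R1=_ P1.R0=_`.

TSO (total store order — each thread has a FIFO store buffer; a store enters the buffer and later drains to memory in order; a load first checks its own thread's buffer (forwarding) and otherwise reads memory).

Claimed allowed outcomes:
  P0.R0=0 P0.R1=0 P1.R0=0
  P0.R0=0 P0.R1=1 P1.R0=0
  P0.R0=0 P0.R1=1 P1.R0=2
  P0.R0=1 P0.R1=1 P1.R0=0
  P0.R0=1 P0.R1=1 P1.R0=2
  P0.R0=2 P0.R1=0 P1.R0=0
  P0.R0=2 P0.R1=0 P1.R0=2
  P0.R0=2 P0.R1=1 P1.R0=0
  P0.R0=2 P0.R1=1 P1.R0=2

outcome vector order: (P0.R0,P0.R1,P1.R0)
[TSO] allowed = {(0,0,0) (0,0,2) (0,1,0) (0,1,2) (1,1,0) (1,1,2) (2,0,0) (2,0,2) (2,1,0) (2,1,2)}
TSO∖claimed = {(0,0,2)}

missing: P0.R0=0 P0.R1=0 P1.R0=2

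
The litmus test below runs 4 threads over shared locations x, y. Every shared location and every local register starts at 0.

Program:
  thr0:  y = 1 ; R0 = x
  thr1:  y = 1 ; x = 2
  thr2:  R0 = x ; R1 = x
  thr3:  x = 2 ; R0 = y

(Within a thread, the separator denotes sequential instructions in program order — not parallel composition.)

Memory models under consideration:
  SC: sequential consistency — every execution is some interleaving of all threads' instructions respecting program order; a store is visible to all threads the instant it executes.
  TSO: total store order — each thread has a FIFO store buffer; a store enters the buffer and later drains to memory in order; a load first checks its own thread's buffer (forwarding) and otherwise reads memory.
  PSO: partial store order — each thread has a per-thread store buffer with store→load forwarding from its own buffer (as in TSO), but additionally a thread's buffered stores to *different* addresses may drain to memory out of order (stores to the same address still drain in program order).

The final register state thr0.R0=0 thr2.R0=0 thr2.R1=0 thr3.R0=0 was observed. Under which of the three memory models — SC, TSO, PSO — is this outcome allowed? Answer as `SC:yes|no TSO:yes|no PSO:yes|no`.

SC:no TSO:yes PSO:yes

outcome vector order: (thr0.R0,thr2.R0,thr2.R1,thr3.R0)
SC (9): (0,0,0,1); (0,0,2,1); (0,2,2,1); (2,0,0,0); (2,0,0,1); (2,0,2,0); (2,0,2,1); (2,2,2,0); (2,2,2,1)
TSO (12): (0,0,0,0); (0,0,0,1); (0,0,2,0); (0,0,2,1); (0,2,2,0); (0,2,2,1); (2,0,0,0); (2,0,0,1); (2,0,2,0); (2,0,2,1); (2,2,2,0); (2,2,2,1)
PSO (12): (0,0,0,0); (0,0,0,1); (0,0,2,0); (0,0,2,1); (0,2,2,0); (0,2,2,1); (2,0,0,0); (2,0,0,1); (2,0,2,0); (2,0,2,1); (2,2,2,0); (2,2,2,1)
target (0,0,0,0) ∈ {TSO,PSO}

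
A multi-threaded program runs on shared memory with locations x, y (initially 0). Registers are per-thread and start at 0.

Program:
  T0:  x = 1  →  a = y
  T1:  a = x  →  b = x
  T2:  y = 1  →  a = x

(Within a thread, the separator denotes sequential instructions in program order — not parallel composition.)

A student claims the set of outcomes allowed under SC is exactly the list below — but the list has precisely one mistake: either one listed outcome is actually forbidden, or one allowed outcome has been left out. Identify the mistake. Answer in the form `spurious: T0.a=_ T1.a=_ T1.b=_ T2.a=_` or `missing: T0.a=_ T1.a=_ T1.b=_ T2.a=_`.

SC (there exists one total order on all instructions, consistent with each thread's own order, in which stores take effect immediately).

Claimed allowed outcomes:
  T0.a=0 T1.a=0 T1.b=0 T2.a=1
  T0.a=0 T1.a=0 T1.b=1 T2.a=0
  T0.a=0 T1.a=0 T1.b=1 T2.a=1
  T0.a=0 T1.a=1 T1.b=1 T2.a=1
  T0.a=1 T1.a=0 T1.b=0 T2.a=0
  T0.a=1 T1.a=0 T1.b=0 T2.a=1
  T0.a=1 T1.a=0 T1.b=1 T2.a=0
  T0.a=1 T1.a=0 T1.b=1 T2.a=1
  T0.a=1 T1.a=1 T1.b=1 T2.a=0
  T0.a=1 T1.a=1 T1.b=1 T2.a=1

outcome vector order: (T0.a,T1.a,T1.b,T2.a)
SC: 9 outcomes — {0001, 0011, 0111, 1000, 1001, 1010, 1011, 1110, 1111}
claimed∖SC = {0010}

spurious: T0.a=0 T1.a=0 T1.b=1 T2.a=0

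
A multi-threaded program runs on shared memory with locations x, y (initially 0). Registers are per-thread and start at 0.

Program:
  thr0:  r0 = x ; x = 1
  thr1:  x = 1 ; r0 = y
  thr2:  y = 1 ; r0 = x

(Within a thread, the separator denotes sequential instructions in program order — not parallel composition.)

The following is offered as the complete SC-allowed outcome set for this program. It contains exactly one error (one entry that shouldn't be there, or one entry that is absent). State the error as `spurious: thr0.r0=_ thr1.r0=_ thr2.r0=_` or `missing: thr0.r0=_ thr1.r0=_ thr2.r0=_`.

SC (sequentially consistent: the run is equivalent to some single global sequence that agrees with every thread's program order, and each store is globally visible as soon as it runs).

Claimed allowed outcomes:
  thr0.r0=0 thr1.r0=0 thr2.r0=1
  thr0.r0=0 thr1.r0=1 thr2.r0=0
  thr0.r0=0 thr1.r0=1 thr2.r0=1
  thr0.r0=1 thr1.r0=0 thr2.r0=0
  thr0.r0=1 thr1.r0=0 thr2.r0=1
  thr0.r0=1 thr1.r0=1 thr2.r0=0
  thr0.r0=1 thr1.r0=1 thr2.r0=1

outcome vector order: (thr0.r0,thr1.r0,thr2.r0)
SC (6): 001; 010; 011; 101; 110; 111
claimed∖SC = {100}

spurious: thr0.r0=1 thr1.r0=0 thr2.r0=0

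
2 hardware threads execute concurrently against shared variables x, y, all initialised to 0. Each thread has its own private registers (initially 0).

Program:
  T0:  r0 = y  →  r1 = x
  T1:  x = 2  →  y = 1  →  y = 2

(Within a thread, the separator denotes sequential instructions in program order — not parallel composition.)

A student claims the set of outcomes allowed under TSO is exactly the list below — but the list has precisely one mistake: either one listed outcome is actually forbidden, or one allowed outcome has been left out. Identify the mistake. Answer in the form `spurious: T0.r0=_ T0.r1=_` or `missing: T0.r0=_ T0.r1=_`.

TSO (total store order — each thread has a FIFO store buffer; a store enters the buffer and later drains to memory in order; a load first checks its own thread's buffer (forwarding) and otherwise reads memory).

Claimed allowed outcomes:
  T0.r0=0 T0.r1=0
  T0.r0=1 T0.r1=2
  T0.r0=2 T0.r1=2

missing: T0.r0=0 T0.r1=2

outcome vector order: (T0.r0,T0.r1)
[TSO] allowed = {<0 0> <0 2> <1 2> <2 2>}
TSO∖claimed = {<0 2>}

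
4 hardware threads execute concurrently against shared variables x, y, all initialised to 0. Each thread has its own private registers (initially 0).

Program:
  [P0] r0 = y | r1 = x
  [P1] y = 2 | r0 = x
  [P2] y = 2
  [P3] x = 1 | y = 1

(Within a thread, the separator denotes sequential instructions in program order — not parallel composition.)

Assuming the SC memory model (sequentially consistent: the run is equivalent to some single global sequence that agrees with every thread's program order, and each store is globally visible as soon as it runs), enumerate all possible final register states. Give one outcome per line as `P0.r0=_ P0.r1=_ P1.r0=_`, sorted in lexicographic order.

outcome vector order: (P0.r0,P0.r1,P1.r0)
|SC outcomes| = 10

P0.r0=0 P0.r1=0 P1.r0=0
P0.r0=0 P0.r1=0 P1.r0=1
P0.r0=0 P0.r1=1 P1.r0=0
P0.r0=0 P0.r1=1 P1.r0=1
P0.r0=1 P0.r1=1 P1.r0=0
P0.r0=1 P0.r1=1 P1.r0=1
P0.r0=2 P0.r1=0 P1.r0=0
P0.r0=2 P0.r1=0 P1.r0=1
P0.r0=2 P0.r1=1 P1.r0=0
P0.r0=2 P0.r1=1 P1.r0=1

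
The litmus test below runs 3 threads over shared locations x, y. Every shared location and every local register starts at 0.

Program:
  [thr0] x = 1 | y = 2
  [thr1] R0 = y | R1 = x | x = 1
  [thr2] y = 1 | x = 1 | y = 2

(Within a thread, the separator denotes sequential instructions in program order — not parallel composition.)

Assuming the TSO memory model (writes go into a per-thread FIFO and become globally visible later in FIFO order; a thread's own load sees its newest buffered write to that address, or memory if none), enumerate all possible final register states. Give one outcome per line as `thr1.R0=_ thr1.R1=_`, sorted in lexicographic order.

outcome vector order: (thr1.R0,thr1.R1)
|TSO outcomes| = 5

thr1.R0=0 thr1.R1=0
thr1.R0=0 thr1.R1=1
thr1.R0=1 thr1.R1=0
thr1.R0=1 thr1.R1=1
thr1.R0=2 thr1.R1=1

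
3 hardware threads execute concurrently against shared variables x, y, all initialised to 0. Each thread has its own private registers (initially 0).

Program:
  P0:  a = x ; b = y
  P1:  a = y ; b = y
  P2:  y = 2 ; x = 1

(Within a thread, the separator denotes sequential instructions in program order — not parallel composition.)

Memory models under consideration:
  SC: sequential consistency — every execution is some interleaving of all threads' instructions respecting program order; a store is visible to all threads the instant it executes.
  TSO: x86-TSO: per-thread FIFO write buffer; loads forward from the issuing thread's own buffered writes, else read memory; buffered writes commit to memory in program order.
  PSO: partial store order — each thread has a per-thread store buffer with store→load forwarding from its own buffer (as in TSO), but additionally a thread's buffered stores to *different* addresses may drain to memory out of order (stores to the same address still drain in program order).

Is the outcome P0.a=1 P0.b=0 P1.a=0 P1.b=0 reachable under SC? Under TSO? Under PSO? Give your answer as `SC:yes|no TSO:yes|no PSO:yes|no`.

SC:no TSO:no PSO:yes

outcome vector order: (P0.a,P0.b,P1.a,P1.b)
SC: 9 outcomes — {0/0/0/0; 0/0/0/2; 0/0/2/2; 0/2/0/0; 0/2/0/2; 0/2/2/2; 1/2/0/0; 1/2/0/2; 1/2/2/2}
TSO: 9 outcomes — {0/0/0/0; 0/0/0/2; 0/0/2/2; 0/2/0/0; 0/2/0/2; 0/2/2/2; 1/2/0/0; 1/2/0/2; 1/2/2/2}
PSO: 12 outcomes — {0/0/0/0; 0/0/0/2; 0/0/2/2; 0/2/0/0; 0/2/0/2; 0/2/2/2; 1/0/0/0; 1/0/0/2; 1/0/2/2; 1/2/0/0; 1/2/0/2; 1/2/2/2}
target 1/0/0/0 ∈ {PSO}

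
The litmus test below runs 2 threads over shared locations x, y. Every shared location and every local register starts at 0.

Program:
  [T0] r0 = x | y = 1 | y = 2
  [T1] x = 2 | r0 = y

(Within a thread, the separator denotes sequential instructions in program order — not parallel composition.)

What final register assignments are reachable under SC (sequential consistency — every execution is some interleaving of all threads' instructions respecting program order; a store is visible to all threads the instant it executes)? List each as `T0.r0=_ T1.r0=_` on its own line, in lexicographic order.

T0.r0=0 T1.r0=0
T0.r0=0 T1.r0=1
T0.r0=0 T1.r0=2
T0.r0=2 T1.r0=0
T0.r0=2 T1.r0=1
T0.r0=2 T1.r0=2

outcome vector order: (T0.r0,T1.r0)
|SC outcomes| = 6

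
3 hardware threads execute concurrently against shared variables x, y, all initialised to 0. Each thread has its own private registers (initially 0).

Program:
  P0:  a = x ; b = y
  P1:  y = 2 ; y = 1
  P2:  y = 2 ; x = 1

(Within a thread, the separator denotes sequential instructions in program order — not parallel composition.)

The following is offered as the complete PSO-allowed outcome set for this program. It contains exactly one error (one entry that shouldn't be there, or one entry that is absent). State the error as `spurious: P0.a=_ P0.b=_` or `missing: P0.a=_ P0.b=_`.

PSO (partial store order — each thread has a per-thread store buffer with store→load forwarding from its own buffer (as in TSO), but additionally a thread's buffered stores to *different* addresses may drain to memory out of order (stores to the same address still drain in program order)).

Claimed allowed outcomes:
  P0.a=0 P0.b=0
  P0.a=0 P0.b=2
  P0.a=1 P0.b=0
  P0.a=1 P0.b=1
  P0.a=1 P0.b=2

outcome vector order: (P0.a,P0.b)
[PSO] allowed = {0/0 0/1 0/2 1/0 1/1 1/2}
PSO∖claimed = {0/1}

missing: P0.a=0 P0.b=1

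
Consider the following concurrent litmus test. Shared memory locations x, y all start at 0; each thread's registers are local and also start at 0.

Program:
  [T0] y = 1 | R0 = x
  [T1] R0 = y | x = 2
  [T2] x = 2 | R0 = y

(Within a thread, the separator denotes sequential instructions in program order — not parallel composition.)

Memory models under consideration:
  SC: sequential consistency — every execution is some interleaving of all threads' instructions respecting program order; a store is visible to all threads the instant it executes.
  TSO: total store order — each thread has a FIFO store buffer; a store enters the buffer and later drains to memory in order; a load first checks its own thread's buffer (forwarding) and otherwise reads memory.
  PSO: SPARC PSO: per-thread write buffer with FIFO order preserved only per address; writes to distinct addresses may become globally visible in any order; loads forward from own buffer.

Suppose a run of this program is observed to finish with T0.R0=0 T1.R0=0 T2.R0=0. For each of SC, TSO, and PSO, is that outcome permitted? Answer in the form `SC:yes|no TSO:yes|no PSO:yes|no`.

SC:no TSO:yes PSO:yes

outcome vector order: (T0.R0,T1.R0,T2.R0)
SC: 6 outcomes — {001, 011, 200, 201, 210, 211}
TSO: 8 outcomes — {000, 001, 010, 011, 200, 201, 210, 211}
PSO: 8 outcomes — {000, 001, 010, 011, 200, 201, 210, 211}
target 000 ∈ {TSO,PSO}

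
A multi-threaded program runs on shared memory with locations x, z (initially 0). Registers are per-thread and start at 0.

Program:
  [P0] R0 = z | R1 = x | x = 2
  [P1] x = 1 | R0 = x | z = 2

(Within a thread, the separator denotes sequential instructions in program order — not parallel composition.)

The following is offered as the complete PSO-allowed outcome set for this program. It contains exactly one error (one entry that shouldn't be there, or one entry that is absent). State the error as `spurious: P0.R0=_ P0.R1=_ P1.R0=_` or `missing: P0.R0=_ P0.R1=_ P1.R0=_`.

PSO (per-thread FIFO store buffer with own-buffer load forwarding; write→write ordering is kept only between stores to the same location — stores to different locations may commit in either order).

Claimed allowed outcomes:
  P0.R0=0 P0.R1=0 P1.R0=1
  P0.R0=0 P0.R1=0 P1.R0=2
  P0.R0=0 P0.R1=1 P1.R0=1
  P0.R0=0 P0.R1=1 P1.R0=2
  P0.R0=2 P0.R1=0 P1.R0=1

outcome vector order: (P0.R0,P0.R1,P1.R0)
PSO: 6 outcomes — {001; 002; 011; 012; 201; 211}
PSO∖claimed = {211}

missing: P0.R0=2 P0.R1=1 P1.R0=1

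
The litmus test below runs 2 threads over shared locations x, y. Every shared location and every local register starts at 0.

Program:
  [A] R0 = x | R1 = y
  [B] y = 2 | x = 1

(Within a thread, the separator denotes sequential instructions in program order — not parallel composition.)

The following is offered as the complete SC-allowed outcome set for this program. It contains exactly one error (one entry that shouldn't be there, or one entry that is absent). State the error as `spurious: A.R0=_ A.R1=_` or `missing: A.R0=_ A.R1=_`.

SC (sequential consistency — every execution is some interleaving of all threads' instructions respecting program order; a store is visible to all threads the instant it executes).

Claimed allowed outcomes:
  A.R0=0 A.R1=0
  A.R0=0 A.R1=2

missing: A.R0=1 A.R1=2

outcome vector order: (A.R0,A.R1)
[SC] allowed = {(0,0); (0,2); (1,2)}
SC∖claimed = {(1,2)}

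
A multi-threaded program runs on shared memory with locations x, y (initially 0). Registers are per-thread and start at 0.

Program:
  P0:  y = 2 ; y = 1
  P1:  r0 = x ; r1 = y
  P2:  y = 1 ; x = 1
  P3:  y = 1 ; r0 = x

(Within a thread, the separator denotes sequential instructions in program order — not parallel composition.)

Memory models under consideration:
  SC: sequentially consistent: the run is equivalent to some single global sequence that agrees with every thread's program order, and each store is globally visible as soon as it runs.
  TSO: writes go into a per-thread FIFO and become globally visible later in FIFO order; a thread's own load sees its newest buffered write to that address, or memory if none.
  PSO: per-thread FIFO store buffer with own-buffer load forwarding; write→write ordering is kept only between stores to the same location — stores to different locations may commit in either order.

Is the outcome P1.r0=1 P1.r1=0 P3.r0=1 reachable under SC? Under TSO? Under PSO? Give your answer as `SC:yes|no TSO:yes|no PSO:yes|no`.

SC:no TSO:no PSO:yes

outcome vector order: (P1.r0,P1.r1,P3.r0)
SC: 10 outcomes — {(0,0,0) (0,0,1) (0,1,0) (0,1,1) (0,2,0) (0,2,1) (1,1,0) (1,1,1) (1,2,0) (1,2,1)}
TSO: 10 outcomes — {(0,0,0) (0,0,1) (0,1,0) (0,1,1) (0,2,0) (0,2,1) (1,1,0) (1,1,1) (1,2,0) (1,2,1)}
PSO: 12 outcomes — {(0,0,0) (0,0,1) (0,1,0) (0,1,1) (0,2,0) (0,2,1) (1,0,0) (1,0,1) (1,1,0) (1,1,1) (1,2,0) (1,2,1)}
target (1,0,1) ∈ {PSO}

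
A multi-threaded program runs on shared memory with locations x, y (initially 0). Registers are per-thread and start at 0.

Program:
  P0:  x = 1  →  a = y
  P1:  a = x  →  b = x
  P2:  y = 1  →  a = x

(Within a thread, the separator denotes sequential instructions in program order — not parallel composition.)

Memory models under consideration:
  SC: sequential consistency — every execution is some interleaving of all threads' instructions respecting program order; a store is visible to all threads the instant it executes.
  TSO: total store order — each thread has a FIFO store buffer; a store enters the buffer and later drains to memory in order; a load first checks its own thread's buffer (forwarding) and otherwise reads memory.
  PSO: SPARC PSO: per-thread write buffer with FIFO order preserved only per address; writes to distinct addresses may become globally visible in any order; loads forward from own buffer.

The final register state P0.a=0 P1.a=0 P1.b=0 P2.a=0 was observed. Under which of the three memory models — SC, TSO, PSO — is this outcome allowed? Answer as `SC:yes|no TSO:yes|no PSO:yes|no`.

outcome vector order: (P0.a,P1.a,P1.b,P2.a)
[SC] allowed = {0/0/0/1, 0/0/1/1, 0/1/1/1, 1/0/0/0, 1/0/0/1, 1/0/1/0, 1/0/1/1, 1/1/1/0, 1/1/1/1}
[TSO] allowed = {0/0/0/0, 0/0/0/1, 0/0/1/0, 0/0/1/1, 0/1/1/0, 0/1/1/1, 1/0/0/0, 1/0/0/1, 1/0/1/0, 1/0/1/1, 1/1/1/0, 1/1/1/1}
[PSO] allowed = {0/0/0/0, 0/0/0/1, 0/0/1/0, 0/0/1/1, 0/1/1/0, 0/1/1/1, 1/0/0/0, 1/0/0/1, 1/0/1/0, 1/0/1/1, 1/1/1/0, 1/1/1/1}
target 0/0/0/0 ∈ {TSO,PSO}

SC:no TSO:yes PSO:yes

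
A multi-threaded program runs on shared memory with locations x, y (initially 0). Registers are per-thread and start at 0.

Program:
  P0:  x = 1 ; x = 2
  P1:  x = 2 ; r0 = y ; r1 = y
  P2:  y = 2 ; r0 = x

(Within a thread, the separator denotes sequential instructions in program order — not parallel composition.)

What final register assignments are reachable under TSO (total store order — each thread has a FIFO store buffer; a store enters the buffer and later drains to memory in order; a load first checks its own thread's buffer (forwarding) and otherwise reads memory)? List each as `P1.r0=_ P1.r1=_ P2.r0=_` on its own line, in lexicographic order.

outcome vector order: (P1.r0,P1.r1,P2.r0)
|TSO outcomes| = 9

P1.r0=0 P1.r1=0 P2.r0=0
P1.r0=0 P1.r1=0 P2.r0=1
P1.r0=0 P1.r1=0 P2.r0=2
P1.r0=0 P1.r1=2 P2.r0=0
P1.r0=0 P1.r1=2 P2.r0=1
P1.r0=0 P1.r1=2 P2.r0=2
P1.r0=2 P1.r1=2 P2.r0=0
P1.r0=2 P1.r1=2 P2.r0=1
P1.r0=2 P1.r1=2 P2.r0=2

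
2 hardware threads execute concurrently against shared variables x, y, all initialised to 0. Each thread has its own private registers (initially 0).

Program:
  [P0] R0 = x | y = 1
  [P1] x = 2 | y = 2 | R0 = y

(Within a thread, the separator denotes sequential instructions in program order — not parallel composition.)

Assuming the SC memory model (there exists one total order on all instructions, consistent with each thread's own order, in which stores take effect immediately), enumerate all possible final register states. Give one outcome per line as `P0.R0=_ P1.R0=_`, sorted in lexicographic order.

P0.R0=0 P1.R0=1
P0.R0=0 P1.R0=2
P0.R0=2 P1.R0=1
P0.R0=2 P1.R0=2

outcome vector order: (P0.R0,P1.R0)
|SC outcomes| = 4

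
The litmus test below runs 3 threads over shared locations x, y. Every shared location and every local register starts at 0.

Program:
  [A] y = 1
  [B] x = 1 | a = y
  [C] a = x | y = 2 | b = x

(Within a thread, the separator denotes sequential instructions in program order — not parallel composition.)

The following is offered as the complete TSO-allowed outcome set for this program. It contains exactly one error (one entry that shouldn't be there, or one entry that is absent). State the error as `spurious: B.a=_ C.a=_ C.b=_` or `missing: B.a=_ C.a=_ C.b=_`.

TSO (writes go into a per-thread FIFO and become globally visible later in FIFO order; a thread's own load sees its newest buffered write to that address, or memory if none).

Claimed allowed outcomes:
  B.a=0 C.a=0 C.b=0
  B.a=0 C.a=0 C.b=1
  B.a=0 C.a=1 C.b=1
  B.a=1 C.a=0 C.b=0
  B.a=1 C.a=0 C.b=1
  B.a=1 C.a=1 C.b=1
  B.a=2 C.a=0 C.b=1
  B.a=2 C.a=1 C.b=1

missing: B.a=2 C.a=0 C.b=0

outcome vector order: (B.a,C.a,C.b)
[TSO] allowed = {(0,0,0); (0,0,1); (0,1,1); (1,0,0); (1,0,1); (1,1,1); (2,0,0); (2,0,1); (2,1,1)}
TSO∖claimed = {(2,0,0)}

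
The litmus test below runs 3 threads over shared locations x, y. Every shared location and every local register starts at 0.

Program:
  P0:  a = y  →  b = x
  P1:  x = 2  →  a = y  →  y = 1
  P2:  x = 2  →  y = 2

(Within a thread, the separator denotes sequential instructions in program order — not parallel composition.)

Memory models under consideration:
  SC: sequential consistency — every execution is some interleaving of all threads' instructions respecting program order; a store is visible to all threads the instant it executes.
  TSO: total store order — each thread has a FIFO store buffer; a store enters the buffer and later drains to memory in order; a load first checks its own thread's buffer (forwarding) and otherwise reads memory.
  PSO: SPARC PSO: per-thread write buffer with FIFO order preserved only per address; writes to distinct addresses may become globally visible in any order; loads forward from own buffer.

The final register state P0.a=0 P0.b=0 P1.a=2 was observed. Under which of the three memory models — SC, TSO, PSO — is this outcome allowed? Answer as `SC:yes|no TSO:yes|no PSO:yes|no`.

outcome vector order: (P0.a,P0.b,P1.a)
SC (8): (0,0,0) (0,0,2) (0,2,0) (0,2,2) (1,2,0) (1,2,2) (2,2,0) (2,2,2)
TSO (8): (0,0,0) (0,0,2) (0,2,0) (0,2,2) (1,2,0) (1,2,2) (2,2,0) (2,2,2)
PSO (12): (0,0,0) (0,0,2) (0,2,0) (0,2,2) (1,0,0) (1,0,2) (1,2,0) (1,2,2) (2,0,0) (2,0,2) (2,2,0) (2,2,2)
target (0,0,2) ∈ {SC,TSO,PSO}

SC:yes TSO:yes PSO:yes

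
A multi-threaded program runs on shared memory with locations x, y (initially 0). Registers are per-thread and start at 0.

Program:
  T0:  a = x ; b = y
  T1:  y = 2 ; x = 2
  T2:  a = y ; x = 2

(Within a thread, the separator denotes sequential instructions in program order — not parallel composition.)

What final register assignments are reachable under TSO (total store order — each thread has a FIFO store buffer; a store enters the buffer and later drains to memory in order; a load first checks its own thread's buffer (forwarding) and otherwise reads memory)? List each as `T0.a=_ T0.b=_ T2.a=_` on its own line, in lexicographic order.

T0.a=0 T0.b=0 T2.a=0
T0.a=0 T0.b=0 T2.a=2
T0.a=0 T0.b=2 T2.a=0
T0.a=0 T0.b=2 T2.a=2
T0.a=2 T0.b=0 T2.a=0
T0.a=2 T0.b=2 T2.a=0
T0.a=2 T0.b=2 T2.a=2

outcome vector order: (T0.a,T0.b,T2.a)
|TSO outcomes| = 7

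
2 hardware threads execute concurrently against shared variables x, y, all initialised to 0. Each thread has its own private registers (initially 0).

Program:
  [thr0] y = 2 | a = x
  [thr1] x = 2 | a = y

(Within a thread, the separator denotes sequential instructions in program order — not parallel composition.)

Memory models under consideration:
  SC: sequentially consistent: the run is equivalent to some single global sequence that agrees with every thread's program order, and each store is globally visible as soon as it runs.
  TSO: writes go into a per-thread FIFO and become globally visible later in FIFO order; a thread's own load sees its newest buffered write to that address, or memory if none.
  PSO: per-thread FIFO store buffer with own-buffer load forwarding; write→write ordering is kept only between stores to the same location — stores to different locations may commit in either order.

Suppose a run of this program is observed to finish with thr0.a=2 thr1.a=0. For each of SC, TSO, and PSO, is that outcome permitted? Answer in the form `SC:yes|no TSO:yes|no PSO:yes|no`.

SC:yes TSO:yes PSO:yes

outcome vector order: (thr0.a,thr1.a)
[SC] allowed = {<0 2>; <2 0>; <2 2>}
[TSO] allowed = {<0 0>; <0 2>; <2 0>; <2 2>}
[PSO] allowed = {<0 0>; <0 2>; <2 0>; <2 2>}
target <2 0> ∈ {SC,TSO,PSO}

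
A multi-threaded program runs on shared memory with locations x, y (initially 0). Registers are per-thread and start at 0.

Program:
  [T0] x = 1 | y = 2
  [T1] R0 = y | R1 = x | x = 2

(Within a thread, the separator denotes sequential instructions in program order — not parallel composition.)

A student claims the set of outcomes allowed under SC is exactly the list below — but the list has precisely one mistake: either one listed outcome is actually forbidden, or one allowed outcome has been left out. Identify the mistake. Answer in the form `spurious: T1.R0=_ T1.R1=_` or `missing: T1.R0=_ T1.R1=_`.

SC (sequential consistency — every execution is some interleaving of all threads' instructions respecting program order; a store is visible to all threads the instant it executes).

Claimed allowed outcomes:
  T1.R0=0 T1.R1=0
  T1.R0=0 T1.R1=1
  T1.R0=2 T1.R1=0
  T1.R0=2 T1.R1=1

spurious: T1.R0=2 T1.R1=0

outcome vector order: (T1.R0,T1.R1)
SC (3): <0 0>, <0 1>, <2 1>
claimed∖SC = {<2 0>}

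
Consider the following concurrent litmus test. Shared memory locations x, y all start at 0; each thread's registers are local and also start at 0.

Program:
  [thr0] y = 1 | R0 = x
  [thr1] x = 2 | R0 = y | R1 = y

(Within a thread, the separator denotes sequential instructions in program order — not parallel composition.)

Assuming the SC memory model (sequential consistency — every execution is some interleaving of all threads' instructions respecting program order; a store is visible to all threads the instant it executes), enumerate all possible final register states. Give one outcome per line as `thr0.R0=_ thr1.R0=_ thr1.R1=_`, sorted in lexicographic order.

outcome vector order: (thr0.R0,thr1.R0,thr1.R1)
|SC outcomes| = 4

thr0.R0=0 thr1.R0=1 thr1.R1=1
thr0.R0=2 thr1.R0=0 thr1.R1=0
thr0.R0=2 thr1.R0=0 thr1.R1=1
thr0.R0=2 thr1.R0=1 thr1.R1=1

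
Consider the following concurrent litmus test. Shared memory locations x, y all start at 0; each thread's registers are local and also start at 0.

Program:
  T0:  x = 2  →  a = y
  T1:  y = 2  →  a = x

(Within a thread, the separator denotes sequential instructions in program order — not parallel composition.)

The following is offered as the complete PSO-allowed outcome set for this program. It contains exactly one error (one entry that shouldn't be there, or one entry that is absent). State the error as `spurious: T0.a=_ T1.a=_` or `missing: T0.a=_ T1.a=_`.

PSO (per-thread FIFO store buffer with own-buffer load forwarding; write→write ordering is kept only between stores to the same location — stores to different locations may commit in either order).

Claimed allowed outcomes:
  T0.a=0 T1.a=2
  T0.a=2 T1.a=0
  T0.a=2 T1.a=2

missing: T0.a=0 T1.a=0

outcome vector order: (T0.a,T1.a)
[PSO] allowed = {0/0 0/2 2/0 2/2}
PSO∖claimed = {0/0}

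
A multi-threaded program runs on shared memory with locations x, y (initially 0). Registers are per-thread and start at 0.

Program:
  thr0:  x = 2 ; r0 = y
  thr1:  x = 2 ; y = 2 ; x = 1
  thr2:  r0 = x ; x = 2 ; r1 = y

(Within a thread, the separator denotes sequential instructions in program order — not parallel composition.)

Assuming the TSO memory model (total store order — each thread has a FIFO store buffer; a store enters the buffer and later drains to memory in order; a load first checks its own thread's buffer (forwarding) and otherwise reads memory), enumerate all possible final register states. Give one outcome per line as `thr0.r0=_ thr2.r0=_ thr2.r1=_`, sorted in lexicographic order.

outcome vector order: (thr0.r0,thr2.r0,thr2.r1)
|TSO outcomes| = 10

thr0.r0=0 thr2.r0=0 thr2.r1=0
thr0.r0=0 thr2.r0=0 thr2.r1=2
thr0.r0=0 thr2.r0=1 thr2.r1=2
thr0.r0=0 thr2.r0=2 thr2.r1=0
thr0.r0=0 thr2.r0=2 thr2.r1=2
thr0.r0=2 thr2.r0=0 thr2.r1=0
thr0.r0=2 thr2.r0=0 thr2.r1=2
thr0.r0=2 thr2.r0=1 thr2.r1=2
thr0.r0=2 thr2.r0=2 thr2.r1=0
thr0.r0=2 thr2.r0=2 thr2.r1=2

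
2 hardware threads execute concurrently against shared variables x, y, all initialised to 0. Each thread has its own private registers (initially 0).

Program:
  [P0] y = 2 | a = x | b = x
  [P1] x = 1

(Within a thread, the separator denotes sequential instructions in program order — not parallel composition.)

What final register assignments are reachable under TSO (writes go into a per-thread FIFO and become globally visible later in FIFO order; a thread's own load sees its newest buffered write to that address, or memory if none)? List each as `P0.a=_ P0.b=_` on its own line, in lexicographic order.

P0.a=0 P0.b=0
P0.a=0 P0.b=1
P0.a=1 P0.b=1

outcome vector order: (P0.a,P0.b)
|TSO outcomes| = 3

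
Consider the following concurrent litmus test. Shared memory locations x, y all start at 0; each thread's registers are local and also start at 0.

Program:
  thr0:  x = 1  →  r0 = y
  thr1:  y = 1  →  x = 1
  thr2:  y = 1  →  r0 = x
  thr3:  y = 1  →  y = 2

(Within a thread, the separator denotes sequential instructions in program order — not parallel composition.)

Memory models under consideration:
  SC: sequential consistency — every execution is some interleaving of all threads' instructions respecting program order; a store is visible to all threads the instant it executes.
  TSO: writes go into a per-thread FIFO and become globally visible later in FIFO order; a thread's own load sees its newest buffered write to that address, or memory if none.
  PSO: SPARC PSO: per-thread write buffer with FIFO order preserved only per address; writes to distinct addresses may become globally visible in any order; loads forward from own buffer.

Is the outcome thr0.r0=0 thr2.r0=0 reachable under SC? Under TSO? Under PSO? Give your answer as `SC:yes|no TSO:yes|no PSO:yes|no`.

SC:no TSO:yes PSO:yes

outcome vector order: (thr0.r0,thr2.r0)
[SC] allowed = {01, 10, 11, 20, 21}
[TSO] allowed = {00, 01, 10, 11, 20, 21}
[PSO] allowed = {00, 01, 10, 11, 20, 21}
target 00 ∈ {TSO,PSO}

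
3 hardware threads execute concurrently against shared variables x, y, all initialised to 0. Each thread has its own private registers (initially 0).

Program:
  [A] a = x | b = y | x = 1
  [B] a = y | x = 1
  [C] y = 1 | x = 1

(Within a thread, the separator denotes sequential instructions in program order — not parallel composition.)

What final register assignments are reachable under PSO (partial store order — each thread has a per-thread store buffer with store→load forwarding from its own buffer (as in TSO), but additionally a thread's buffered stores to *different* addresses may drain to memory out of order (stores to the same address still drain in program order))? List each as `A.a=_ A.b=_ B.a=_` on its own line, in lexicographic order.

A.a=0 A.b=0 B.a=0
A.a=0 A.b=0 B.a=1
A.a=0 A.b=1 B.a=0
A.a=0 A.b=1 B.a=1
A.a=1 A.b=0 B.a=0
A.a=1 A.b=0 B.a=1
A.a=1 A.b=1 B.a=0
A.a=1 A.b=1 B.a=1

outcome vector order: (A.a,A.b,B.a)
|PSO outcomes| = 8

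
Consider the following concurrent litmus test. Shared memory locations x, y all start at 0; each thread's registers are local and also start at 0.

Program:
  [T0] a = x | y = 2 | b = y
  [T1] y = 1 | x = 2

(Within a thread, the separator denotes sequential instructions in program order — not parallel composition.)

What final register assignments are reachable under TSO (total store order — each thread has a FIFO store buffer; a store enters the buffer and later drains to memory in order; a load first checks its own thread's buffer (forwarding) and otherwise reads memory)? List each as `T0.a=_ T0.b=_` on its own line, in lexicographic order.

T0.a=0 T0.b=1
T0.a=0 T0.b=2
T0.a=2 T0.b=2

outcome vector order: (T0.a,T0.b)
|TSO outcomes| = 3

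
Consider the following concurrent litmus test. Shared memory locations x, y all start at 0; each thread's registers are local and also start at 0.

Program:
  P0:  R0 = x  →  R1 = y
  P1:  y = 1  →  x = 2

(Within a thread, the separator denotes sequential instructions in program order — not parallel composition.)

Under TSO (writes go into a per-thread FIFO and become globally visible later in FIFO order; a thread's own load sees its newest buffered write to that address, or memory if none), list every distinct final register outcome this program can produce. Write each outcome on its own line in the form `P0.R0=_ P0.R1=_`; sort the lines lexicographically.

outcome vector order: (P0.R0,P0.R1)
|TSO outcomes| = 3

P0.R0=0 P0.R1=0
P0.R0=0 P0.R1=1
P0.R0=2 P0.R1=1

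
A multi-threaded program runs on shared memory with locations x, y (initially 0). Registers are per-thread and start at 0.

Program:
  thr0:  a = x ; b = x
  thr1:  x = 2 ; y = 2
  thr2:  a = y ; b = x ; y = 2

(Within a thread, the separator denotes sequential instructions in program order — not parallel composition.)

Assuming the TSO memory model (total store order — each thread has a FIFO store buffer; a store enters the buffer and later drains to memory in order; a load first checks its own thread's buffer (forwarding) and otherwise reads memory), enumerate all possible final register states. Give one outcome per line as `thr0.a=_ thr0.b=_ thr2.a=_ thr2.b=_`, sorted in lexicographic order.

thr0.a=0 thr0.b=0 thr2.a=0 thr2.b=0
thr0.a=0 thr0.b=0 thr2.a=0 thr2.b=2
thr0.a=0 thr0.b=0 thr2.a=2 thr2.b=2
thr0.a=0 thr0.b=2 thr2.a=0 thr2.b=0
thr0.a=0 thr0.b=2 thr2.a=0 thr2.b=2
thr0.a=0 thr0.b=2 thr2.a=2 thr2.b=2
thr0.a=2 thr0.b=2 thr2.a=0 thr2.b=0
thr0.a=2 thr0.b=2 thr2.a=0 thr2.b=2
thr0.a=2 thr0.b=2 thr2.a=2 thr2.b=2

outcome vector order: (thr0.a,thr0.b,thr2.a,thr2.b)
|TSO outcomes| = 9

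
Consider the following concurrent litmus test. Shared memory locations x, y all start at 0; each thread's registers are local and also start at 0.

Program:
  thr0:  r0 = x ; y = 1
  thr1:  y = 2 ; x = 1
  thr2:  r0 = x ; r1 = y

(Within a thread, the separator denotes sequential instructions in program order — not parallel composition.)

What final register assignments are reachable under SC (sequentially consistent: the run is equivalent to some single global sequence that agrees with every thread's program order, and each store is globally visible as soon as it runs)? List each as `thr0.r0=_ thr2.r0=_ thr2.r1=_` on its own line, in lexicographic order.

outcome vector order: (thr0.r0,thr2.r0,thr2.r1)
|SC outcomes| = 10

thr0.r0=0 thr2.r0=0 thr2.r1=0
thr0.r0=0 thr2.r0=0 thr2.r1=1
thr0.r0=0 thr2.r0=0 thr2.r1=2
thr0.r0=0 thr2.r0=1 thr2.r1=1
thr0.r0=0 thr2.r0=1 thr2.r1=2
thr0.r0=1 thr2.r0=0 thr2.r1=0
thr0.r0=1 thr2.r0=0 thr2.r1=1
thr0.r0=1 thr2.r0=0 thr2.r1=2
thr0.r0=1 thr2.r0=1 thr2.r1=1
thr0.r0=1 thr2.r0=1 thr2.r1=2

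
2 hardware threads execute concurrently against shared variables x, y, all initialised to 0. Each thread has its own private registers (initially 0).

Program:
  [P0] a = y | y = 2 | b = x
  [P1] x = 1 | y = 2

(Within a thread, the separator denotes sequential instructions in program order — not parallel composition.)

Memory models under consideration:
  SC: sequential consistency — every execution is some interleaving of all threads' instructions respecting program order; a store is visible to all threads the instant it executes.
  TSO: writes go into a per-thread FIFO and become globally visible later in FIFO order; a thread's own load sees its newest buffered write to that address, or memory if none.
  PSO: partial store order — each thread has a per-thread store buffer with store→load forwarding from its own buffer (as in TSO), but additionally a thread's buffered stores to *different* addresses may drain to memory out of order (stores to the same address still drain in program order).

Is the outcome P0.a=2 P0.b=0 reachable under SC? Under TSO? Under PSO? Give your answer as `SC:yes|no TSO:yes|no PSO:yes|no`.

SC:no TSO:no PSO:yes

outcome vector order: (P0.a,P0.b)
[SC] allowed = {00; 01; 21}
[TSO] allowed = {00; 01; 21}
[PSO] allowed = {00; 01; 20; 21}
target 20 ∈ {PSO}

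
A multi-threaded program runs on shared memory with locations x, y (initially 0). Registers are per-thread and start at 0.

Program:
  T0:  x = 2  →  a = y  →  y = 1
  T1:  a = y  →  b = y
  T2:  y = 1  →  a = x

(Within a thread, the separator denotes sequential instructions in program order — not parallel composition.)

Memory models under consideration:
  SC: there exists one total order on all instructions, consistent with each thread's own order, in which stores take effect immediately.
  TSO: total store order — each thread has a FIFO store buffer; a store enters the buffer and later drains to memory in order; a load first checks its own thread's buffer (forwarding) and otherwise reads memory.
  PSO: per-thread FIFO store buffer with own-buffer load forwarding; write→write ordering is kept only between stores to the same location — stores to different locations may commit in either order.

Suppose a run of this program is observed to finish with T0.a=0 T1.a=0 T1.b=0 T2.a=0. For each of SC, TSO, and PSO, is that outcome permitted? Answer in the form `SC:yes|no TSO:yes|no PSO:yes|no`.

SC:no TSO:yes PSO:yes

outcome vector order: (T0.a,T1.a,T1.b,T2.a)
SC: 9 outcomes — {(0,0,0,2); (0,0,1,2); (0,1,1,2); (1,0,0,0); (1,0,0,2); (1,0,1,0); (1,0,1,2); (1,1,1,0); (1,1,1,2)}
TSO: 12 outcomes — {(0,0,0,0); (0,0,0,2); (0,0,1,0); (0,0,1,2); (0,1,1,0); (0,1,1,2); (1,0,0,0); (1,0,0,2); (1,0,1,0); (1,0,1,2); (1,1,1,0); (1,1,1,2)}
PSO: 12 outcomes — {(0,0,0,0); (0,0,0,2); (0,0,1,0); (0,0,1,2); (0,1,1,0); (0,1,1,2); (1,0,0,0); (1,0,0,2); (1,0,1,0); (1,0,1,2); (1,1,1,0); (1,1,1,2)}
target (0,0,0,0) ∈ {TSO,PSO}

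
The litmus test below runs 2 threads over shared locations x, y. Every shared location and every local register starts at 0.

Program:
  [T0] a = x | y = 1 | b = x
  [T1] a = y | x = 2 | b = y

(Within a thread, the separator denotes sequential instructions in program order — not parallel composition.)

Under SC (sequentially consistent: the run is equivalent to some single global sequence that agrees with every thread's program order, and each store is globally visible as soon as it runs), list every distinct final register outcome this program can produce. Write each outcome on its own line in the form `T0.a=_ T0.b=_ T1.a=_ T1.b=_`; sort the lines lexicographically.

T0.a=0 T0.b=0 T1.a=0 T1.b=1
T0.a=0 T0.b=0 T1.a=1 T1.b=1
T0.a=0 T0.b=2 T1.a=0 T1.b=0
T0.a=0 T0.b=2 T1.a=0 T1.b=1
T0.a=0 T0.b=2 T1.a=1 T1.b=1
T0.a=2 T0.b=2 T1.a=0 T1.b=0
T0.a=2 T0.b=2 T1.a=0 T1.b=1

outcome vector order: (T0.a,T0.b,T1.a,T1.b)
|SC outcomes| = 7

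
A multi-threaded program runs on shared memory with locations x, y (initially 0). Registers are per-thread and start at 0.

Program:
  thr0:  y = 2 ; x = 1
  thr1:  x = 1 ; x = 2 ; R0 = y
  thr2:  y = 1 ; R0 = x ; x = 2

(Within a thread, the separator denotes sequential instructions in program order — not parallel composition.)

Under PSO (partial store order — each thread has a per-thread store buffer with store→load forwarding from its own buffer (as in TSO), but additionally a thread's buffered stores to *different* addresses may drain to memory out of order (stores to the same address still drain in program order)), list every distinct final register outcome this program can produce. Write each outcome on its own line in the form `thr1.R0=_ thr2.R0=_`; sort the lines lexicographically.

outcome vector order: (thr1.R0,thr2.R0)
|PSO outcomes| = 9

thr1.R0=0 thr2.R0=0
thr1.R0=0 thr2.R0=1
thr1.R0=0 thr2.R0=2
thr1.R0=1 thr2.R0=0
thr1.R0=1 thr2.R0=1
thr1.R0=1 thr2.R0=2
thr1.R0=2 thr2.R0=0
thr1.R0=2 thr2.R0=1
thr1.R0=2 thr2.R0=2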